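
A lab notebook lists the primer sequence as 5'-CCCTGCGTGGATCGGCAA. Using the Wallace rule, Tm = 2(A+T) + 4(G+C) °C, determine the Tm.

Scanning the sequence gives G=6, T=3, A=3, C=6.
A+T = 6, G+C = 12
Tm = 2(6) + 4(12) = 12 + 48 = 60°C

60°C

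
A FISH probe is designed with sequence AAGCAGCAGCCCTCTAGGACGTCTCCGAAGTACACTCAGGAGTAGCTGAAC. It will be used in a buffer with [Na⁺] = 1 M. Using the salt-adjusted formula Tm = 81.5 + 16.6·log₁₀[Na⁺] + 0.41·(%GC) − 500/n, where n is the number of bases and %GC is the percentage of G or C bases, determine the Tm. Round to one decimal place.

Length n = 51. Scanning the sequence gives A=15, G=13, T=8, C=15.
G+C = 28, so %GC = 28/51 × 100 = 54.902%
Salt term: 16.6 × (0) = 0
GC term: 0.41 × 54.902 = 22.51; length term: −500/51 = −9.804
Tm = 81.5 + (0) + 22.51 − 9.804 = 94.206 → 94.2°C

94.2°C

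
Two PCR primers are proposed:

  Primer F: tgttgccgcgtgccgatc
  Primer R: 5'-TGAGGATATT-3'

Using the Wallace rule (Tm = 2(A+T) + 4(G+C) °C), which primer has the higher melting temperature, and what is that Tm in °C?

Primer F: A+T=6, G+C=12 → Tm = 2(6)+4(12) = 60°C
Primer R: A+T=7, G+C=3 → Tm = 2(7)+4(3) = 26°C
60°C vs 26°C → primer F is higher.

Primer F, 60°C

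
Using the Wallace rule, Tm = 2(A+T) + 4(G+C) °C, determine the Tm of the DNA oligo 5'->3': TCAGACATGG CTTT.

40°C

Base counts: G=3, A=3, T=5, C=3
A+T = 8, G+C = 6
Tm = 2×8 + 4×6 = 40°C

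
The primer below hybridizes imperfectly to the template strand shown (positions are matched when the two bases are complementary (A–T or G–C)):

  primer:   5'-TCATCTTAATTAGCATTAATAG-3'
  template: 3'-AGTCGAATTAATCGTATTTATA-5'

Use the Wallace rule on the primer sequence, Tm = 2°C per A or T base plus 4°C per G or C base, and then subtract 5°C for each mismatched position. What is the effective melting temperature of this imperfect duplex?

Primer base counts: A=8, T=9, G=2, C=3 → A+T=17, G+C=5
Perfect-match Tm = 2(17) + 4(5) = 34 + 20 = 54°C
Mismatches (positions where the bases are not complementary): 3 (at positions 4, 17, 22)
Effective Tm = 54 − 3×5 = 54 − 15 = 39°C

39°C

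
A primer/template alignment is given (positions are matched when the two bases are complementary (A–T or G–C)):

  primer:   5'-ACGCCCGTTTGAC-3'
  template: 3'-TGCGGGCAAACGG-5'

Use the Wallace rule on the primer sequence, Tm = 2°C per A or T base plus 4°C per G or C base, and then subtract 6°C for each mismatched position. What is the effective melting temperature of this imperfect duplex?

36°C

Primer base counts: A=2, T=3, G=3, C=5 → A+T=5, G+C=8
Perfect-match Tm = 2(5) + 4(8) = 10 + 32 = 42°C
Mismatches (positions where the bases are not complementary): 1 (at position 12)
Effective Tm = 42 − 1×6 = 42 − 6 = 36°C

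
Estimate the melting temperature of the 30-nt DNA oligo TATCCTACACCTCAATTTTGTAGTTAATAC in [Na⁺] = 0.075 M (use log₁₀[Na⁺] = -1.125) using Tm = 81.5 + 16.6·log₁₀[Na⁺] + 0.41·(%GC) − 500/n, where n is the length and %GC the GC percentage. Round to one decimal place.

58.5°C

Length n = 30. Base counts: T=12, A=9, C=7, G=2
G+C = 9, so %GC = 9/30 × 100 = 30%
Salt term: 16.6 × (-1.125) = -18.675
GC term: 0.41 × 30 = 12.3; length term: −500/30 = −16.667
Tm = 81.5 + (-18.675) + 12.3 − 16.667 = 58.458 → 58.5°C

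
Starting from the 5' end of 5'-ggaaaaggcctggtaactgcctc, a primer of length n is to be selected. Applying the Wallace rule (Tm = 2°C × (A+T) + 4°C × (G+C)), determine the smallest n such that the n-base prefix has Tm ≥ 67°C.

First 21 bases: GGAAAAGGCCTGGTAACTGCC → Tm = 66°C (< 67°C)
First 22 bases: GGAAAAGGCCTGGTAACTGCCT → Tm = 68°C (≥ 67°C)
Since every base adds ≥2°C, Tm only increases with n, so the threshold is first crossed at n = 22.

n = 22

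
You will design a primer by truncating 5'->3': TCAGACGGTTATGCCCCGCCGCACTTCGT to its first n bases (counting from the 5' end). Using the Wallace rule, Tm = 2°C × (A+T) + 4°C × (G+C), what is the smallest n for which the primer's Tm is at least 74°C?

First 21 bases: TCAGACGGTTATGCCCCGCCG → Tm = 70°C (< 74°C)
First 22 bases: TCAGACGGTTATGCCCCGCCGC → Tm = 74°C (≥ 74°C)
Since every base adds ≥2°C, Tm only increases with n, so the threshold is first crossed at n = 22.

n = 22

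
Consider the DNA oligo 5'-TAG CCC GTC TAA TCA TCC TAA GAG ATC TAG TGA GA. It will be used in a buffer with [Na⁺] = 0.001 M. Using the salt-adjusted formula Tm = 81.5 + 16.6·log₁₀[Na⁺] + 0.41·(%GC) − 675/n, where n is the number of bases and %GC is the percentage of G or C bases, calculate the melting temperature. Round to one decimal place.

30.0°C

Length n = 35. G=7, C=8, T=9, A=11
G+C = 15, so %GC = 15/35 × 100 = 42.857%
Salt term: 16.6 × (-3) = -49.8
GC term: 0.41 × 42.857 = 17.571; length term: −675/35 = −19.286
Tm = 81.5 + (-49.8) + 17.571 − 19.286 = 29.985 → 30.0°C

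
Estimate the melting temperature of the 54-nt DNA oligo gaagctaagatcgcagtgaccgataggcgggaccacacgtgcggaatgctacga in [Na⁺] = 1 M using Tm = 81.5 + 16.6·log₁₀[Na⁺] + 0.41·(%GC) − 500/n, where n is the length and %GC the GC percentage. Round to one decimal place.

95.8°C

Length n = 54. Base counts: A=16, T=7, G=18, C=13
G+C = 31, so %GC = 31/54 × 100 = 57.407%
Salt term: 16.6 × (0) = 0
GC term: 0.41 × 57.407 = 23.537; length term: −500/54 = −9.259
Tm = 81.5 + (0) + 23.537 − 9.259 = 95.778 → 95.8°C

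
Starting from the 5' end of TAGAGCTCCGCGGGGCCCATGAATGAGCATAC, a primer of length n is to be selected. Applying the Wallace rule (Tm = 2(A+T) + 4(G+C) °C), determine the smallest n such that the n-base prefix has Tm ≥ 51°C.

First 14 bases: TAGAGCTCCGCGGG → Tm = 48°C (< 51°C)
First 15 bases: TAGAGCTCCGCGGGG → Tm = 52°C (≥ 51°C)
Each additional base adds 2°C (A/T) or 4°C (G/C), so Tm is non-decreasing in n; n = 15 is the first length to reach 51°C.

n = 15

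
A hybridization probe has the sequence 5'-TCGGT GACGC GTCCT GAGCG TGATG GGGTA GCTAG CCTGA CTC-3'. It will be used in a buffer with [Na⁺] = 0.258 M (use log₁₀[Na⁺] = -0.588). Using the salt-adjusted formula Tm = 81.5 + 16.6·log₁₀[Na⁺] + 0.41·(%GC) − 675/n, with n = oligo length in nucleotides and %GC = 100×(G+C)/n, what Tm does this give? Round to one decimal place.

Length n = 43. Scanning the sequence gives A=6, G=16, C=11, T=10.
G+C = 27, so %GC = 27/43 × 100 = 62.791%
Salt term: 16.6 × (-0.588) = -9.761
GC term: 0.41 × 62.791 = 25.744; length term: −675/43 = −15.698
Tm = 81.5 + (-9.761) + 25.744 − 15.698 = 81.785 → 81.8°C

81.8°C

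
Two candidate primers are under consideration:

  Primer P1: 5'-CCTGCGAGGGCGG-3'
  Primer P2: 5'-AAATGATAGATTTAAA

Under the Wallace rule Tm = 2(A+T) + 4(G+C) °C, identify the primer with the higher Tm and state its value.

Primer P1, 48°C

Primer P1: A+T=2, G+C=11 → Tm = 2(2)+4(11) = 48°C
Primer P2: A+T=14, G+C=2 → Tm = 2(14)+4(2) = 36°C
48°C vs 36°C → primer P1 is higher.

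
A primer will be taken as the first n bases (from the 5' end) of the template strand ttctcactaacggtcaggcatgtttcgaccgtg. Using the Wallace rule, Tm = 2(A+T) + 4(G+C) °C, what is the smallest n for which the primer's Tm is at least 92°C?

First 30 bases: TTCTCACTAACGGTCAGGCATGTTTCGACC → Tm = 90°C (< 92°C)
First 31 bases: TTCTCACTAACGGTCAGGCATGTTTCGACCG → Tm = 94°C (≥ 92°C)
Each additional base adds 2°C (A/T) or 4°C (G/C), so Tm is non-decreasing in n; n = 31 is the first length to reach 92°C.

n = 31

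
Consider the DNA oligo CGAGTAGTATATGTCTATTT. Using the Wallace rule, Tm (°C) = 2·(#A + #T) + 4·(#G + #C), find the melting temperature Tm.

52°C

G=4, C=2, A=5, T=9
AT pairs contribute 14, GC pairs contribute 6.
Tm = 2(14) + 4(6) = 28 + 24 = 52°C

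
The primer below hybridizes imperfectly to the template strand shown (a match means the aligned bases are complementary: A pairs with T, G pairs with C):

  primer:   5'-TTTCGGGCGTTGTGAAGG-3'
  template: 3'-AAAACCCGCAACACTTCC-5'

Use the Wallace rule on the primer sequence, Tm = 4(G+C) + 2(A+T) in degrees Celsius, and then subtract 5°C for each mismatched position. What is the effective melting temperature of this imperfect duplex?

51°C

Primer base counts: A=2, T=6, G=8, C=2 → A+T=8, G+C=10
Perfect-match Tm = 2(8) + 4(10) = 16 + 40 = 56°C
Mismatches (positions where the bases are not complementary): 1 (at position 4)
Effective Tm = 56 − 1×5 = 56 − 5 = 51°C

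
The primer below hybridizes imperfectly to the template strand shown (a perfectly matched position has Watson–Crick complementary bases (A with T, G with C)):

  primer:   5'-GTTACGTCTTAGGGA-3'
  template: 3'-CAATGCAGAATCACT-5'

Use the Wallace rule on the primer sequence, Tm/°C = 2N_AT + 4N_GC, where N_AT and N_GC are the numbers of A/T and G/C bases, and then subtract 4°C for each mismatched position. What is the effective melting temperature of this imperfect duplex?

Primer base counts: A=3, T=5, G=5, C=2 → A+T=8, G+C=7
Perfect-match Tm = 2(8) + 4(7) = 16 + 28 = 44°C
Mismatches (positions where the bases are not complementary): 1 (at position 13)
Effective Tm = 44 − 1×4 = 44 − 4 = 40°C

40°C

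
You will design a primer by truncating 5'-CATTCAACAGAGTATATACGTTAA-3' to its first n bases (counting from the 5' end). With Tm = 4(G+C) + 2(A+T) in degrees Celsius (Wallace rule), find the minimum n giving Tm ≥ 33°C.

First 11 bases: CATTCAACAGA → Tm = 30°C (< 33°C)
First 12 bases: CATTCAACAGAG → Tm = 34°C (≥ 33°C)
Since every base adds ≥2°C, Tm only increases with n, so the threshold is first crossed at n = 12.

n = 12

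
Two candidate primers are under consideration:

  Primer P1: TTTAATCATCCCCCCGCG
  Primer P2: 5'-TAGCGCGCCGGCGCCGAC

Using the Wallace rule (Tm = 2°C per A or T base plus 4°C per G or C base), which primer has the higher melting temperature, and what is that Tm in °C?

Primer P2, 66°C

Primer P1: A+T=8, G+C=10 → Tm = 2(8)+4(10) = 56°C
Primer P2: A+T=3, G+C=15 → Tm = 2(3)+4(15) = 66°C
56°C vs 66°C → primer P2 is higher.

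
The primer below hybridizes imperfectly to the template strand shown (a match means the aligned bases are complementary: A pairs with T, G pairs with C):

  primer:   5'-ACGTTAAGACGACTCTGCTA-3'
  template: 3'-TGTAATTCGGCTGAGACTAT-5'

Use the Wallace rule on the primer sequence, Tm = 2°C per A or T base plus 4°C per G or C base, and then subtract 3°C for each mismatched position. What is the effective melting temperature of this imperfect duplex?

49°C

Primer base counts: A=6, T=5, G=4, C=5 → A+T=11, G+C=9
Perfect-match Tm = 2(11) + 4(9) = 22 + 36 = 58°C
Mismatches (positions where the bases are not complementary): 3 (at positions 3, 9, 18)
Effective Tm = 58 − 3×3 = 58 − 9 = 49°C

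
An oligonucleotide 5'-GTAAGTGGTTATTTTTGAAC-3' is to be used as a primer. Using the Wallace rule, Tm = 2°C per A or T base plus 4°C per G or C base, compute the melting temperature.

52°C

Counting bases: G=5, A=5, T=9, C=1
So N_AT = 14 and N_GC = 6.
Tm = 2(14) + 4(6) = 28 + 24 = 52°C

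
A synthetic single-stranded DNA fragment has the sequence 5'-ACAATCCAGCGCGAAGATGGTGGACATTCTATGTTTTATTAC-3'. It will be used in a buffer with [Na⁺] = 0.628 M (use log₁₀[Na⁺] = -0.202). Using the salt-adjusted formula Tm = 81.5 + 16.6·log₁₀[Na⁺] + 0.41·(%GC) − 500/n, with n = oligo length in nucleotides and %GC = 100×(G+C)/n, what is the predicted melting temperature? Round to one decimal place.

82.8°C

Length n = 42. Counting bases: G=9, T=13, C=8, A=12
G+C = 17, so %GC = 17/42 × 100 = 40.476%
Salt term: 16.6 × (-0.202) = -3.353
GC term: 0.41 × 40.476 = 16.595; length term: −500/42 = −11.905
Tm = 81.5 + (-3.353) + 16.595 − 11.905 = 82.837 → 82.8°C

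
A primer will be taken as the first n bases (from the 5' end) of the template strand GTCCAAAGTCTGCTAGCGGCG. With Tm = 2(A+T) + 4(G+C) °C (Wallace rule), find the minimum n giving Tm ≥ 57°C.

First 18 bases: GTCCAAAGTCTGCTAGCG → Tm = 56°C (< 57°C)
First 19 bases: GTCCAAAGTCTGCTAGCGG → Tm = 60°C (≥ 57°C)
Since every base adds ≥2°C, Tm only increases with n, so the threshold is first crossed at n = 19.

n = 19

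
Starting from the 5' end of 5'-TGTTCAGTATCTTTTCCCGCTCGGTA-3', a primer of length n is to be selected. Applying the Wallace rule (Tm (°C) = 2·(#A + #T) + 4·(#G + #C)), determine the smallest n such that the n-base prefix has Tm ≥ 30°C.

First 10 bases: TGTTCAGTAT → Tm = 26°C (< 30°C)
First 11 bases: TGTTCAGTATC → Tm = 30°C (≥ 30°C)
Each additional base adds 2°C (A/T) or 4°C (G/C), so Tm is non-decreasing in n; n = 11 is the first length to reach 30°C.

n = 11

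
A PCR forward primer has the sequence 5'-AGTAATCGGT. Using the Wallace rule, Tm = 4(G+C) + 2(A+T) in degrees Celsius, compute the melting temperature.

Base counts: C=1, T=3, G=3, A=3
So N_AT = 6 and N_GC = 4.
Tm = 2×6 + 4×4 = 28°C

28°C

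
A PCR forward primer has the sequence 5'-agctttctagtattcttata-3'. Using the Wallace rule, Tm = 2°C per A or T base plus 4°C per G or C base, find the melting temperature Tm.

Counting bases: A=5, C=3, T=10, G=2
A+T = 15, G+C = 5
Tm = 2×15 + 4×5 = 50°C

50°C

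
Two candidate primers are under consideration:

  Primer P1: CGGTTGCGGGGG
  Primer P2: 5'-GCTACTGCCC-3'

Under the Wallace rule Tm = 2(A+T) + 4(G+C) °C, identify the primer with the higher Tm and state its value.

Primer P1, 44°C

Primer P1: A+T=2, G+C=10 → Tm = 2(2)+4(10) = 44°C
Primer P2: A+T=3, G+C=7 → Tm = 2(3)+4(7) = 34°C
44°C vs 34°C → primer P1 is higher.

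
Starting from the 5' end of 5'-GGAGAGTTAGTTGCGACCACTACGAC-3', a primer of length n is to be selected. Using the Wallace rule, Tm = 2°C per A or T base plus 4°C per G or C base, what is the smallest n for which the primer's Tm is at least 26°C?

First 8 bases: GGAGAGTT → Tm = 24°C (< 26°C)
First 9 bases: GGAGAGTTA → Tm = 26°C (≥ 26°C)
Since every base adds ≥2°C, Tm only increases with n, so the threshold is first crossed at n = 9.

n = 9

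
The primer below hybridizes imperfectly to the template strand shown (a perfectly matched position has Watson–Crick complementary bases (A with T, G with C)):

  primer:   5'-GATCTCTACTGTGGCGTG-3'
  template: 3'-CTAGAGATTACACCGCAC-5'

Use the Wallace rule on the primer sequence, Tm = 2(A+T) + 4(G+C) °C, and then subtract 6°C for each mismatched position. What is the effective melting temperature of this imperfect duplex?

50°C

Primer base counts: A=2, T=6, G=6, C=4 → A+T=8, G+C=10
Perfect-match Tm = 2(8) + 4(10) = 16 + 40 = 56°C
Mismatches (positions where the bases are not complementary): 1 (at position 9)
Effective Tm = 56 − 1×6 = 56 − 6 = 50°C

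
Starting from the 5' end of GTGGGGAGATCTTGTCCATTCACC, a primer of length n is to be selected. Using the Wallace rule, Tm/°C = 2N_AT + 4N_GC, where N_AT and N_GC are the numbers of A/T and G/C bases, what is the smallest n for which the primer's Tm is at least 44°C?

First 13 bases: GTGGGGAGATCTT → Tm = 40°C (< 44°C)
First 14 bases: GTGGGGAGATCTTG → Tm = 44°C (≥ 44°C)
Each additional base adds 2°C (A/T) or 4°C (G/C), so Tm is non-decreasing in n; n = 14 is the first length to reach 44°C.

n = 14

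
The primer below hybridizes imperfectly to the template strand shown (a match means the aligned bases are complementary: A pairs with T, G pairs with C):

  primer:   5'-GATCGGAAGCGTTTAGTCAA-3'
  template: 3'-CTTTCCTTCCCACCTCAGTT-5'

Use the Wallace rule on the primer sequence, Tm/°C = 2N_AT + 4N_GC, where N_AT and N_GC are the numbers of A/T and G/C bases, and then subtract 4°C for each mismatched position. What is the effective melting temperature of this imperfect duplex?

38°C

Primer base counts: A=6, T=5, G=6, C=3 → A+T=11, G+C=9
Perfect-match Tm = 2(11) + 4(9) = 22 + 36 = 58°C
Mismatches (positions where the bases are not complementary): 5 (at positions 3, 4, 10, 13, 14)
Effective Tm = 58 − 5×4 = 58 − 20 = 38°C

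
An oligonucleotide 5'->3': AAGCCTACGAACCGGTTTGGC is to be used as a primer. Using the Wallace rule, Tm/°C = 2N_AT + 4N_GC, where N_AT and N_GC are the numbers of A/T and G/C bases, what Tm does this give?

66°C

Counting bases: C=6, G=6, T=4, A=5
AT pairs contribute 9, GC pairs contribute 12.
Tm = 2×9 + 4×12 = 66°C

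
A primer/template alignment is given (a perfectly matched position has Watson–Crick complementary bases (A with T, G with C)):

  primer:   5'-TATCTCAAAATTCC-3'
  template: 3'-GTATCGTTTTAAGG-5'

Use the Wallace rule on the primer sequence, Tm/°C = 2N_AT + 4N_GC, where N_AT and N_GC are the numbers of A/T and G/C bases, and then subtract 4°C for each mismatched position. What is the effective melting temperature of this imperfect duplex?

Primer base counts: A=5, T=5, G=0, C=4 → A+T=10, G+C=4
Perfect-match Tm = 2(10) + 4(4) = 20 + 16 = 36°C
Mismatches (positions where the bases are not complementary): 3 (at positions 1, 4, 5)
Effective Tm = 36 − 3×4 = 36 − 12 = 24°C

24°C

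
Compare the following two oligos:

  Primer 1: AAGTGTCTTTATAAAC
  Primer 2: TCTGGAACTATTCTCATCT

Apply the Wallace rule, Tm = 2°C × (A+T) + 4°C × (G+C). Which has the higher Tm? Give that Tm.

Primer 1: A+T=12, G+C=4 → Tm = 2(12)+4(4) = 40°C
Primer 2: A+T=12, G+C=7 → Tm = 2(12)+4(7) = 52°C
40°C vs 52°C → primer 2 is higher.

Primer 2, 52°C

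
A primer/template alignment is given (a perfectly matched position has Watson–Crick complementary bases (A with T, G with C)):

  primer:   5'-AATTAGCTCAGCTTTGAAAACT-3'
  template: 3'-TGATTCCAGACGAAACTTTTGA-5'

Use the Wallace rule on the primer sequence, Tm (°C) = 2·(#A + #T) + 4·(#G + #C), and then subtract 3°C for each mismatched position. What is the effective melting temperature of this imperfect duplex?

Primer base counts: A=8, T=7, G=3, C=4 → A+T=15, G+C=7
Perfect-match Tm = 2(15) + 4(7) = 30 + 28 = 58°C
Mismatches (positions where the bases are not complementary): 4 (at positions 2, 4, 7, 10)
Effective Tm = 58 − 4×3 = 58 − 12 = 46°C

46°C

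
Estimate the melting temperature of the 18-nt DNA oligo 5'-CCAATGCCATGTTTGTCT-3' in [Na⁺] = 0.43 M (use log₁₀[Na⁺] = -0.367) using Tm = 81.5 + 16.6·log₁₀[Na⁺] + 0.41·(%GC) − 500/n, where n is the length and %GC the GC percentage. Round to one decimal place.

65.9°C

Length n = 18. Base counts: C=5, T=7, A=3, G=3
G+C = 8, so %GC = 8/18 × 100 = 44.444%
Salt term: 16.6 × (-0.367) = -6.092
GC term: 0.41 × 44.444 = 18.222; length term: −500/18 = −27.778
Tm = 81.5 + (-6.092) + 18.222 − 27.778 = 65.852 → 65.9°C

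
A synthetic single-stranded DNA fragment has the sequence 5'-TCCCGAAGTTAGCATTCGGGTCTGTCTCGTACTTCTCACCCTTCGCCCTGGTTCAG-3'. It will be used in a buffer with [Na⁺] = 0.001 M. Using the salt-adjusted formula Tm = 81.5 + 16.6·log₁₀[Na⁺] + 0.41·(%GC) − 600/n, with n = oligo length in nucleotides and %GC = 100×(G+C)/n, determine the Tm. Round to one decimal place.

Length n = 56. Base counts: T=18, A=7, C=19, G=12
G+C = 31, so %GC = 31/56 × 100 = 55.357%
Salt term: 16.6 × (-3) = -49.8
GC term: 0.41 × 55.357 = 22.696; length term: −600/56 = −10.714
Tm = 81.5 + (-49.8) + 22.696 − 10.714 = 43.682 → 43.7°C

43.7°C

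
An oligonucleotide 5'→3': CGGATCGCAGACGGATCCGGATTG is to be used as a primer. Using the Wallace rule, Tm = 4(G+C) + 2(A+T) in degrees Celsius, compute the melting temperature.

78°C

Base counts: A=5, C=6, T=4, G=9
So N_AT = 9 and N_GC = 15.
Tm = 2(9) + 4(15) = 18 + 60 = 78°C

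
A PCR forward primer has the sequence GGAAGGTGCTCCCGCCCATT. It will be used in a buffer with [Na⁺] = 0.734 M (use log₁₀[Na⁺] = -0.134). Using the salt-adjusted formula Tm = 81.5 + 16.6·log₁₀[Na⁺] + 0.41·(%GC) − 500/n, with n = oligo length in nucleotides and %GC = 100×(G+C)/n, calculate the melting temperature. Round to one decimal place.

80.9°C

Length n = 20. Counting bases: T=4, C=7, G=6, A=3
G+C = 13, so %GC = 13/20 × 100 = 65%
Salt term: 16.6 × (-0.134) = -2.224
GC term: 0.41 × 65 = 26.65; length term: −500/20 = −25
Tm = 81.5 + (-2.224) + 26.65 − 25 = 80.926 → 80.9°C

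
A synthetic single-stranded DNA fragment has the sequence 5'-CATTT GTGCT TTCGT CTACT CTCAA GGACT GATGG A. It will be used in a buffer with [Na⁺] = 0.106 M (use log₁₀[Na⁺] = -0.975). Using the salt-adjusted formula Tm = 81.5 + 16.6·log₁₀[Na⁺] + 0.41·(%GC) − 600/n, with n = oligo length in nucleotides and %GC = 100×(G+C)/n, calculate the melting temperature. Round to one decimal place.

Length n = 36. Base counts: C=8, T=13, A=7, G=8
G+C = 16, so %GC = 16/36 × 100 = 44.444%
Salt term: 16.6 × (-0.975) = -16.185
GC term: 0.41 × 44.444 = 18.222; length term: −600/36 = −16.667
Tm = 81.5 + (-16.185) + 18.222 − 16.667 = 66.87 → 66.9°C

66.9°C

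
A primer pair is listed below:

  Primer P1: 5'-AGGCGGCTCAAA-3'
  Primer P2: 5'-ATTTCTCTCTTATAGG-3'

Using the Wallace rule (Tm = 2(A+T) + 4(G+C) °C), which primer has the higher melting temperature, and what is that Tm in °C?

Primer P2, 42°C

Primer P1: A+T=5, G+C=7 → Tm = 2(5)+4(7) = 38°C
Primer P2: A+T=11, G+C=5 → Tm = 2(11)+4(5) = 42°C
38°C vs 42°C → primer P2 is higher.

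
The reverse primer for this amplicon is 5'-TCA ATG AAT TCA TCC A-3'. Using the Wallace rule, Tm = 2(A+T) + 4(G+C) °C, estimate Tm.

42°C

Counting bases: T=5, G=1, C=4, A=6
AT pairs contribute 11, GC pairs contribute 5.
Tm = 4·5 + 2·11 = 20 + 22 = 42°C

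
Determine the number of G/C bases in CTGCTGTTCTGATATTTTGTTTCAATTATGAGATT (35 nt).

T=18, G=6, C=4, A=7
G+C = 6 + 4 = 10

10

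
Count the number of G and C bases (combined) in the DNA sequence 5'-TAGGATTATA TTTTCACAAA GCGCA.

Base counts: G=4, T=8, C=4, A=9
Total G or C: 4 + 4 = 8

8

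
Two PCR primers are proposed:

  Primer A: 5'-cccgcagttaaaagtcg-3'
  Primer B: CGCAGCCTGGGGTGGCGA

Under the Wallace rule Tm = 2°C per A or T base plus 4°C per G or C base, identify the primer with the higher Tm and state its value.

Primer B, 64°C

Primer A: A+T=8, G+C=9 → Tm = 2(8)+4(9) = 52°C
Primer B: A+T=4, G+C=14 → Tm = 2(4)+4(14) = 64°C
52°C vs 64°C → primer B is higher.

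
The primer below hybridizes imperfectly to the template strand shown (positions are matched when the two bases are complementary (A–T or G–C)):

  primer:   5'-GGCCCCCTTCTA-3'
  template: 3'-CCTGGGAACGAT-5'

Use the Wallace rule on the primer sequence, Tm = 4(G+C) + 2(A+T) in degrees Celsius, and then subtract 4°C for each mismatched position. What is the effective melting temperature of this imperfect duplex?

28°C

Primer base counts: A=1, T=3, G=2, C=6 → A+T=4, G+C=8
Perfect-match Tm = 2(4) + 4(8) = 8 + 32 = 40°C
Mismatches (positions where the bases are not complementary): 3 (at positions 3, 7, 9)
Effective Tm = 40 − 3×4 = 40 − 12 = 28°C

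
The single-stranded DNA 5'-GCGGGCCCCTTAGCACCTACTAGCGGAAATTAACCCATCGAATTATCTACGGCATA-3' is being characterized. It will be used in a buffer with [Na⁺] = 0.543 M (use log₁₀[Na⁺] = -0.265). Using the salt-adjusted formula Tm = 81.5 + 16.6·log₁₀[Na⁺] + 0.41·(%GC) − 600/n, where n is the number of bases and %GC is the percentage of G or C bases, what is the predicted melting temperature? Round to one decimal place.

86.9°C

Length n = 56. Base counts: C=17, T=12, G=11, A=16
G+C = 28, so %GC = 28/56 × 100 = 50%
Salt term: 16.6 × (-0.265) = -4.399
GC term: 0.41 × 50 = 20.5; length term: −600/56 = −10.714
Tm = 81.5 + (-4.399) + 20.5 − 10.714 = 86.887 → 86.9°C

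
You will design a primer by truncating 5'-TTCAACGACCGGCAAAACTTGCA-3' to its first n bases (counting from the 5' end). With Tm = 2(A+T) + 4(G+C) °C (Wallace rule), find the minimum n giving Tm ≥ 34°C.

First 10 bases: TTCAACGACC → Tm = 30°C (< 34°C)
First 11 bases: TTCAACGACCG → Tm = 34°C (≥ 34°C)
Each additional base adds 2°C (A/T) or 4°C (G/C), so Tm is non-decreasing in n; n = 11 is the first length to reach 34°C.

n = 11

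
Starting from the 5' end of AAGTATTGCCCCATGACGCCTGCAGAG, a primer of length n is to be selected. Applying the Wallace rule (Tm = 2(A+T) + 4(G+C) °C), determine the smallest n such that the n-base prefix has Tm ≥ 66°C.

First 21 bases: AAGTATTGCCCCATGACGCCT → Tm = 64°C (< 66°C)
First 22 bases: AAGTATTGCCCCATGACGCCTG → Tm = 68°C (≥ 66°C)
Each additional base adds 2°C (A/T) or 4°C (G/C), so Tm is non-decreasing in n; n = 22 is the first length to reach 66°C.

n = 22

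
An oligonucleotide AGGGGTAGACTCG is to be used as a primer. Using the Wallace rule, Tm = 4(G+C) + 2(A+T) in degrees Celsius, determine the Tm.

Base counts: C=2, A=3, G=6, T=2
A+T = 5, G+C = 8
Tm = 2(5) + 4(8) = 10 + 32 = 42°C

42°C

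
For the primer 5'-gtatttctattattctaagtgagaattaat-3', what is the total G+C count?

6

T=14, C=2, G=4, A=10
G+C = 4 + 2 = 6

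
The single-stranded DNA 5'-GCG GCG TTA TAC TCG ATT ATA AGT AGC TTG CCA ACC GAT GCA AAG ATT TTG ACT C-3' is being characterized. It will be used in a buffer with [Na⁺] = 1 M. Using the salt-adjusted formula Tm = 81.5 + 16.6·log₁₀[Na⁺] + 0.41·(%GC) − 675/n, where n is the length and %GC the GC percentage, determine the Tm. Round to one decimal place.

Length n = 55. Base counts: G=12, C=12, A=15, T=16
G+C = 24, so %GC = 24/55 × 100 = 43.636%
Salt term: 16.6 × (0) = 0
GC term: 0.41 × 43.636 = 17.891; length term: −675/55 = −12.273
Tm = 81.5 + (0) + 17.891 − 12.273 = 87.118 → 87.1°C

87.1°C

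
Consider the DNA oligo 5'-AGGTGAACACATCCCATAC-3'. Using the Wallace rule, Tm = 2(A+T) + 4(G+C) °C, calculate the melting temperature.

56°C

Base counts: T=3, C=6, G=3, A=7
So N_AT = 10 and N_GC = 9.
Tm = 4·9 + 2·10 = 36 + 20 = 56°C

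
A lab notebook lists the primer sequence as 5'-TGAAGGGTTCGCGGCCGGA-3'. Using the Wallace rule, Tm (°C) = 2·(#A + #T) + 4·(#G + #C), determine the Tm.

Scanning the sequence gives G=9, T=3, A=3, C=4.
A+T = 6, G+C = 13
Tm = 4·13 + 2·6 = 52 + 12 = 64°C

64°C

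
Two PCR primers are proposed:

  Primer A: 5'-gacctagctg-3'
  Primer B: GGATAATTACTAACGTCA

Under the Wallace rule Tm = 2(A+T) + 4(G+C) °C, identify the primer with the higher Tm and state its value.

Primer B, 48°C

Primer A: A+T=4, G+C=6 → Tm = 2(4)+4(6) = 32°C
Primer B: A+T=12, G+C=6 → Tm = 2(12)+4(6) = 48°C
32°C vs 48°C → primer B is higher.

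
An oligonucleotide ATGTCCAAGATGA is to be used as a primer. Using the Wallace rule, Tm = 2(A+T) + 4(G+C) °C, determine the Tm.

T=3, A=5, G=3, C=2
A+T = 8, G+C = 5
Tm = 2×8 + 4×5 = 36°C

36°C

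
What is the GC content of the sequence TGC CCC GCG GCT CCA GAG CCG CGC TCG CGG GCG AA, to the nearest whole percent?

Base counts: C=15, G=13, A=4, T=3
G+C = 13 + 15 = 28 out of 35 bases
%GC = 28/35 × 100 = 80% ≈ 80%

80%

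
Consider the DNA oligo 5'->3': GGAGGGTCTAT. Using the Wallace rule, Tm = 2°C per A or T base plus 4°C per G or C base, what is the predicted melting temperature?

Scanning the sequence gives A=2, G=5, T=3, C=1.
So N_AT = 5 and N_GC = 6.
Tm = 4·6 + 2·5 = 24 + 10 = 34°C

34°C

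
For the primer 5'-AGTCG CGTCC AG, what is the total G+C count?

8

Counting bases: C=4, G=4, T=2, A=2
G+C = 4 + 4 = 8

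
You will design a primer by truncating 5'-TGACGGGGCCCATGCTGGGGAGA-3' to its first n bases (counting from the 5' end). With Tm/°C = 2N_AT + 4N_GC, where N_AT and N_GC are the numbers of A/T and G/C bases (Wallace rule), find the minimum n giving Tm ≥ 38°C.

First 10 bases: TGACGGGGCC → Tm = 36°C (< 38°C)
First 11 bases: TGACGGGGCCC → Tm = 40°C (≥ 38°C)
Since every base adds ≥2°C, Tm only increases with n, so the threshold is first crossed at n = 11.

n = 11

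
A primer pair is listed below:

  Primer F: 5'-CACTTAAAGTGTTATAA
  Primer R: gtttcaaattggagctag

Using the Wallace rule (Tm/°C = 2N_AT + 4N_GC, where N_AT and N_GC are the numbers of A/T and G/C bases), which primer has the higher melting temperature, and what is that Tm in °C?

Primer F: A+T=13, G+C=4 → Tm = 2(13)+4(4) = 42°C
Primer R: A+T=11, G+C=7 → Tm = 2(11)+4(7) = 50°C
42°C vs 50°C → primer R is higher.

Primer R, 50°C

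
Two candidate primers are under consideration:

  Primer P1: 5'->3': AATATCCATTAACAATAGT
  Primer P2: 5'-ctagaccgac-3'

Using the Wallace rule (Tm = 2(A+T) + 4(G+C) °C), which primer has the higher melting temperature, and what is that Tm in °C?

Primer P1, 46°C

Primer P1: A+T=15, G+C=4 → Tm = 2(15)+4(4) = 46°C
Primer P2: A+T=4, G+C=6 → Tm = 2(4)+4(6) = 32°C
46°C vs 32°C → primer P1 is higher.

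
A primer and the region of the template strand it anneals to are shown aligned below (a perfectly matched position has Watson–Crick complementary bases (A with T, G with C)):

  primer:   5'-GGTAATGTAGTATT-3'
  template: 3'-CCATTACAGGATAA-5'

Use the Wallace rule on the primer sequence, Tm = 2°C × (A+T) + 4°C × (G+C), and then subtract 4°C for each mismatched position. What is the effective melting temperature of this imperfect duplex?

28°C

Primer base counts: A=4, T=6, G=4, C=0 → A+T=10, G+C=4
Perfect-match Tm = 2(10) + 4(4) = 20 + 16 = 36°C
Mismatches (positions where the bases are not complementary): 2 (at positions 9, 10)
Effective Tm = 36 − 2×4 = 36 − 8 = 28°C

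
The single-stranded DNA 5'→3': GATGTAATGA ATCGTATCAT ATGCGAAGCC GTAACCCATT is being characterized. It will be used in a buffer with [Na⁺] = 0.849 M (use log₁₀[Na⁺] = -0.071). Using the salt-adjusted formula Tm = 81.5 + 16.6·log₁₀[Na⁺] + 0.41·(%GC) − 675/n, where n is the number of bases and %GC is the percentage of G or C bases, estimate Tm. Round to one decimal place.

Length n = 40. Base counts: G=8, A=13, T=11, C=8
G+C = 16, so %GC = 16/40 × 100 = 40%
Salt term: 16.6 × (-0.071) = -1.179
GC term: 0.41 × 40 = 16.4; length term: −675/40 = −16.875
Tm = 81.5 + (-1.179) + 16.4 − 16.875 = 79.846 → 79.8°C

79.8°C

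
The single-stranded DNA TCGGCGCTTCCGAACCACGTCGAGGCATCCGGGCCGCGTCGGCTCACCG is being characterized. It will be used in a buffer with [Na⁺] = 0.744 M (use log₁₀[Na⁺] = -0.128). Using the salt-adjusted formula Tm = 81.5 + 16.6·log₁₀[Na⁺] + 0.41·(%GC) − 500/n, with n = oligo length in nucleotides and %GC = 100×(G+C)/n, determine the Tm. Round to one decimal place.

Length n = 49. C=20, A=6, T=7, G=16
G+C = 36, so %GC = 36/49 × 100 = 73.469%
Salt term: 16.6 × (-0.128) = -2.125
GC term: 0.41 × 73.469 = 30.122; length term: −500/49 = −10.204
Tm = 81.5 + (-2.125) + 30.122 − 10.204 = 99.293 → 99.3°C

99.3°C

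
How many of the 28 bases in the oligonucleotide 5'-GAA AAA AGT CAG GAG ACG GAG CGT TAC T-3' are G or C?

Base counts: T=4, C=4, G=9, A=11
G+C = 9 + 4 = 13

13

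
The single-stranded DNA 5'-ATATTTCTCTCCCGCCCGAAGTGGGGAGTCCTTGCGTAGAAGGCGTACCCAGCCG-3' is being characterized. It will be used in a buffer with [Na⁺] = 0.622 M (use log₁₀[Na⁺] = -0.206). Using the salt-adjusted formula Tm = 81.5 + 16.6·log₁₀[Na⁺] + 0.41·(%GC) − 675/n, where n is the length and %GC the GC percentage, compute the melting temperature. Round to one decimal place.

Length n = 55. T=12, A=10, C=17, G=16
G+C = 33, so %GC = 33/55 × 100 = 60%
Salt term: 16.6 × (-0.206) = -3.42
GC term: 0.41 × 60 = 24.6; length term: −675/55 = −12.273
Tm = 81.5 + (-3.42) + 24.6 − 12.273 = 90.407 → 90.4°C

90.4°C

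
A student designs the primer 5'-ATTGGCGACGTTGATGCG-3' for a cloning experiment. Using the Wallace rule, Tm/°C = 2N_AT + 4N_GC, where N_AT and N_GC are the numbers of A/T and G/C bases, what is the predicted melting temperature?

Counting bases: T=5, G=7, C=3, A=3
AT pairs contribute 8, GC pairs contribute 10.
Tm = 4·10 + 2·8 = 40 + 16 = 56°C

56°C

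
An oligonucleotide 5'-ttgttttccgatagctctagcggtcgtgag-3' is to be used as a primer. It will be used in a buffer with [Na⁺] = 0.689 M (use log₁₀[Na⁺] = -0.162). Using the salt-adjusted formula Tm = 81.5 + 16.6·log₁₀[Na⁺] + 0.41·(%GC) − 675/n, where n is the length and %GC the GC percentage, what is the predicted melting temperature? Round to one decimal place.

76.8°C

Length n = 30. Counting bases: C=6, A=4, T=11, G=9
G+C = 15, so %GC = 15/30 × 100 = 50%
Salt term: 16.6 × (-0.162) = -2.689
GC term: 0.41 × 50 = 20.5; length term: −675/30 = −22.5
Tm = 81.5 + (-2.689) + 20.5 − 22.5 = 76.811 → 76.8°C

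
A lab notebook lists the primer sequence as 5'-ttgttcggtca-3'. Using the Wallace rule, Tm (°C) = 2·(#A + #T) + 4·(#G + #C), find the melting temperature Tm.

32°C

Scanning the sequence gives C=2, G=3, A=1, T=5.
So N_AT = 6 and N_GC = 5.
Tm = 4·5 + 2·6 = 20 + 12 = 32°C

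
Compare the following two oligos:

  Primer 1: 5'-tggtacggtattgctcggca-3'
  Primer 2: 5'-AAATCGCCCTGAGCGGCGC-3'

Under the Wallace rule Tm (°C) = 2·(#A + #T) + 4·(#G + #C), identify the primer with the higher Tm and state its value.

Primer 2, 64°C

Primer 1: A+T=9, G+C=11 → Tm = 2(9)+4(11) = 62°C
Primer 2: A+T=6, G+C=13 → Tm = 2(6)+4(13) = 64°C
62°C vs 64°C → primer 2 is higher.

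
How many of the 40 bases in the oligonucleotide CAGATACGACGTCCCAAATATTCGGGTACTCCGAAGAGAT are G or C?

G=9, A=13, T=8, C=10
Total G or C: 9 + 10 = 19

19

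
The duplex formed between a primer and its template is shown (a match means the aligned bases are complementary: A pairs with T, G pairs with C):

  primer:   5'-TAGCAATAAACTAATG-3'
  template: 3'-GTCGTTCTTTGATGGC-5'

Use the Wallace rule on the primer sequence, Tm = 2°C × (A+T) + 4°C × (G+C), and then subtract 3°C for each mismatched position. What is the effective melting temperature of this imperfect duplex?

28°C

Primer base counts: A=8, T=4, G=2, C=2 → A+T=12, G+C=4
Perfect-match Tm = 2(12) + 4(4) = 24 + 16 = 40°C
Mismatches (positions where the bases are not complementary): 4 (at positions 1, 7, 14, 15)
Effective Tm = 40 − 4×3 = 40 − 12 = 28°C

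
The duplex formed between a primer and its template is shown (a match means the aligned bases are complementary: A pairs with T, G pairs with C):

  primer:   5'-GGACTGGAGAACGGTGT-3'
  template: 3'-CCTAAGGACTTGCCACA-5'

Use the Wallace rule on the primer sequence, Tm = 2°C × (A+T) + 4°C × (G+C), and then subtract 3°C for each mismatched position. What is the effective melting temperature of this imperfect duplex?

42°C

Primer base counts: A=4, T=3, G=8, C=2 → A+T=7, G+C=10
Perfect-match Tm = 2(7) + 4(10) = 14 + 40 = 54°C
Mismatches (positions where the bases are not complementary): 4 (at positions 4, 6, 7, 8)
Effective Tm = 54 − 4×3 = 54 − 12 = 42°C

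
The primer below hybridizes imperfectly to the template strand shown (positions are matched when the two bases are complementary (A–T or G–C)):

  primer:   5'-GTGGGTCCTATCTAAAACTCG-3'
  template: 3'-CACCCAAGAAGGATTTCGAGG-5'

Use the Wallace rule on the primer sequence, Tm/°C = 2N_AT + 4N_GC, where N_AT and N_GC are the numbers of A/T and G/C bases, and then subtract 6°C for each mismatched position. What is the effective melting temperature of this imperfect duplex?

32°C

Primer base counts: A=5, T=6, G=5, C=5 → A+T=11, G+C=10
Perfect-match Tm = 2(11) + 4(10) = 22 + 40 = 62°C
Mismatches (positions where the bases are not complementary): 5 (at positions 7, 10, 11, 17, 21)
Effective Tm = 62 − 5×6 = 62 − 30 = 32°C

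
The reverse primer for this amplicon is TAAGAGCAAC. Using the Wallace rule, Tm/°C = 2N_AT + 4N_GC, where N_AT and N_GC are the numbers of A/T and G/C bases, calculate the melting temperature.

Scanning the sequence gives T=1, A=5, G=2, C=2.
So N_AT = 6 and N_GC = 4.
Tm = 4·4 + 2·6 = 16 + 12 = 28°C

28°C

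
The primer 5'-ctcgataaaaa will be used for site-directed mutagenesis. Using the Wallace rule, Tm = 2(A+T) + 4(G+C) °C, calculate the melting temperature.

Scanning the sequence gives A=6, G=1, C=2, T=2.
So N_AT = 8 and N_GC = 3.
Tm = 4·3 + 2·8 = 12 + 16 = 28°C

28°C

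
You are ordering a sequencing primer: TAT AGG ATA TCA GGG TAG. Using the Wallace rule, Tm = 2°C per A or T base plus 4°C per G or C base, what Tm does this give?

Base counts: G=6, A=6, C=1, T=5
So N_AT = 11 and N_GC = 7.
Tm = 2(11) + 4(7) = 22 + 28 = 50°C

50°C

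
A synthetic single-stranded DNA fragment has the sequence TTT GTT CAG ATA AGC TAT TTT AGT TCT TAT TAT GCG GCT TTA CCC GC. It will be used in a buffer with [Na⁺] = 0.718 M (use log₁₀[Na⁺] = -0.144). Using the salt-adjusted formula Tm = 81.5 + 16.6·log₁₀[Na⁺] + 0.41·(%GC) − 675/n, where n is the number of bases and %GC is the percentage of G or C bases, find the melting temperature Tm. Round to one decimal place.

Length n = 47. Base counts: A=9, T=21, C=9, G=8
G+C = 17, so %GC = 17/47 × 100 = 36.17%
Salt term: 16.6 × (-0.144) = -2.39
GC term: 0.41 × 36.17 = 14.83; length term: −675/47 = −14.362
Tm = 81.5 + (-2.39) + 14.83 − 14.362 = 79.578 → 79.6°C

79.6°C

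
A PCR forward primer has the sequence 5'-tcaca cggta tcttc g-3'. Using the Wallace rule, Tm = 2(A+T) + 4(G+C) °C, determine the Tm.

Base counts: G=3, T=5, A=3, C=5
AT pairs contribute 8, GC pairs contribute 8.
Tm = 2×8 + 4×8 = 48°C

48°C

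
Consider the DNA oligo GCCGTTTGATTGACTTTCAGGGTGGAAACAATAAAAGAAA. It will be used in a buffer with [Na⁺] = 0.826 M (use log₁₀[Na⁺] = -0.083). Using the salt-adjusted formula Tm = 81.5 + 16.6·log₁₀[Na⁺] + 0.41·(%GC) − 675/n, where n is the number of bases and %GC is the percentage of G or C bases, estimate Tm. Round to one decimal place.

Length n = 40. Scanning the sequence gives C=5, G=10, A=15, T=10.
G+C = 15, so %GC = 15/40 × 100 = 37.5%
Salt term: 16.6 × (-0.083) = -1.378
GC term: 0.41 × 37.5 = 15.375; length term: −675/40 = −16.875
Tm = 81.5 + (-1.378) + 15.375 − 16.875 = 78.622 → 78.6°C

78.6°C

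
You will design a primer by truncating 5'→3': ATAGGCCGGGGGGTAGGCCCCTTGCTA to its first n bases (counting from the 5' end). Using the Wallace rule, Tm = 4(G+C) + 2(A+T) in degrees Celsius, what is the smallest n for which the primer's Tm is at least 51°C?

First 15 bases: ATAGGCCGGGGGGTA → Tm = 50°C (< 51°C)
First 16 bases: ATAGGCCGGGGGGTAG → Tm = 54°C (≥ 51°C)
Since every base adds ≥2°C, Tm only increases with n, so the threshold is first crossed at n = 16.

n = 16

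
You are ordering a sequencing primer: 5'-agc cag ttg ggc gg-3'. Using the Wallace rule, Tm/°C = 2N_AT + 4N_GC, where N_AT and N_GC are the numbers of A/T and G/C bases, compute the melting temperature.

48°C

Scanning the sequence gives C=3, A=2, G=7, T=2.
AT pairs contribute 4, GC pairs contribute 10.
Tm = 2×4 + 4×10 = 48°C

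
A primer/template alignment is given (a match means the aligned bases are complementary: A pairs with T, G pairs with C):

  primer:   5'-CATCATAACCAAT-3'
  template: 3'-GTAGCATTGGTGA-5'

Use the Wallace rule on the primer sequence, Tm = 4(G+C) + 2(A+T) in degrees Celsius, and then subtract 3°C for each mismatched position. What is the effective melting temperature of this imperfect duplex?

Primer base counts: A=6, T=3, G=0, C=4 → A+T=9, G+C=4
Perfect-match Tm = 2(9) + 4(4) = 18 + 16 = 34°C
Mismatches (positions where the bases are not complementary): 2 (at positions 5, 12)
Effective Tm = 34 − 2×3 = 34 − 6 = 28°C

28°C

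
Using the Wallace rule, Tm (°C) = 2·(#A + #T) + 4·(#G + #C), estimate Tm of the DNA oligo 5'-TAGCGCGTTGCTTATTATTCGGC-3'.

Scanning the sequence gives A=3, G=6, C=5, T=9.
So N_AT = 12 and N_GC = 11.
Tm = 4·11 + 2·12 = 44 + 24 = 68°C

68°C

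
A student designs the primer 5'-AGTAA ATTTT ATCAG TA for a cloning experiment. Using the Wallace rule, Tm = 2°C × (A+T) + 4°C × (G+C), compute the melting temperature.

Counting bases: T=7, G=2, A=7, C=1
AT pairs contribute 14, GC pairs contribute 3.
Tm = 2×14 + 4×3 = 40°C

40°C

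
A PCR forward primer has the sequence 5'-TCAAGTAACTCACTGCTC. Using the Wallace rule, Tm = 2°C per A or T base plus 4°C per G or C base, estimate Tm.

52°C

Counting bases: G=2, C=6, A=5, T=5
So N_AT = 10 and N_GC = 8.
Tm = 2×10 + 4×8 = 52°C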